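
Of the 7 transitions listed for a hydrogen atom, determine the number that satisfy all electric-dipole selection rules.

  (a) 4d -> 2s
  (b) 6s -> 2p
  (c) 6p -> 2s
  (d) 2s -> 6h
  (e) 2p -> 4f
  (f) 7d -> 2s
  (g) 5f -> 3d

3

(a) forbidden — Δl = -2 (E1 requires Δl = ±1)
(b) allowed
(c) allowed
(d) forbidden — Δl = +5 (E1 requires Δl = ±1)
(e) forbidden — Δl = +2 (E1 requires Δl = ±1)
(f) forbidden — Δl = -2 (E1 requires Δl = ±1)
(g) allowed
Total allowed: 3 of 7.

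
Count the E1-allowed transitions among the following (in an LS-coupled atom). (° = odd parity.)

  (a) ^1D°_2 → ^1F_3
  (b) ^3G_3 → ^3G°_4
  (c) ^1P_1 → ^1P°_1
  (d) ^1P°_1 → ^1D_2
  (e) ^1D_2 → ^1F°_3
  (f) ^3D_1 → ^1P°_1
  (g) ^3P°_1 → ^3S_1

(a) allowed
(b) allowed
(c) allowed
(d) allowed
(e) allowed
(f) forbidden (ΔS fails)
(g) allowed
Total allowed: 6 of 7.

6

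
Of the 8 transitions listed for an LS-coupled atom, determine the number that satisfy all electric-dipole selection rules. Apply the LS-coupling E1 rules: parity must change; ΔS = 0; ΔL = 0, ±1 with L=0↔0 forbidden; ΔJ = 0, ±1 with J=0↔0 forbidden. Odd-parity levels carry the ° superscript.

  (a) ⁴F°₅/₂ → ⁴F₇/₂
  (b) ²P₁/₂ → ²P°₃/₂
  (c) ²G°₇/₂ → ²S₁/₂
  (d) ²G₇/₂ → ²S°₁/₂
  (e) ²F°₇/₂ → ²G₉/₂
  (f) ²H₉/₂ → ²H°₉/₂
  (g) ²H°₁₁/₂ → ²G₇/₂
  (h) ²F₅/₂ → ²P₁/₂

(a) allowed
(b) allowed
(c) forbidden (ΔL, ΔJ fail)
(d) forbidden (ΔL, ΔJ fail)
(e) allowed
(f) allowed
(g) forbidden (ΔJ fails)
(h) forbidden (parity, ΔL, ΔJ fail)
Total allowed: 4 of 8.

4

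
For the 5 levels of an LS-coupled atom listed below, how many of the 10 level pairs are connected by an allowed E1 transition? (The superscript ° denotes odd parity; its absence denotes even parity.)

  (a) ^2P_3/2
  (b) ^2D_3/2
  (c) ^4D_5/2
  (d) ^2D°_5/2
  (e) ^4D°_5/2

3

(a)–(b): forbidden (parity).
(a)–(c): forbidden (parity, ΔS).
(a)–(d): allowed.
(a)–(e): forbidden (ΔS).
(b)–(c): forbidden (parity, ΔS).
(b)–(d): allowed.
(b)–(e): forbidden (ΔS).
(c)–(d): forbidden (ΔS).
(c)–(e): allowed.
(d)–(e): forbidden (parity, ΔS).
Allowed pairs: 3 of 10.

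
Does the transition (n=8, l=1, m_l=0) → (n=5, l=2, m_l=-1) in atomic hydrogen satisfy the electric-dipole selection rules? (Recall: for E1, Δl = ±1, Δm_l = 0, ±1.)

allowed

Initial l = 1, final l = 2, so Δl = +1. E1 requires Δl = ±1: satisfied.
m_l: 0 → -1 (Δm_l = -1). |Δm_l| ≤ 1 satisfied.
All E1 selection rules are satisfied.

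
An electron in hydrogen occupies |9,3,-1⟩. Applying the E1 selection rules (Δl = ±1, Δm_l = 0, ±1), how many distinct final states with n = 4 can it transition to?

3

E1 requires Δl = ±1, so l_f ∈ {2, 4}; with 0 ≤ l_f ≤ n_f−1 = 3, the allowed l_f values are {2}.
For l_f = 2: m_f ∈ {m_i−1, m_i, m_i+1} ∩ [−2, 2] = {-2, -1, 0} → 3 states.
Total: 3.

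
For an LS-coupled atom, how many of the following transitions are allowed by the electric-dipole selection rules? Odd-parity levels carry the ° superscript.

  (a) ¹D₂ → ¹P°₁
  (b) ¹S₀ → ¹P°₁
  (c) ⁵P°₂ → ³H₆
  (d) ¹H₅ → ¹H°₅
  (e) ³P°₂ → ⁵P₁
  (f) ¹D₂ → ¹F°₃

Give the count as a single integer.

(a) allowed
(b) allowed
(c) forbidden (ΔS, ΔL, ΔJ fail)
(d) allowed
(e) forbidden (ΔS fails)
(f) allowed
Total allowed: 4 of 6.

4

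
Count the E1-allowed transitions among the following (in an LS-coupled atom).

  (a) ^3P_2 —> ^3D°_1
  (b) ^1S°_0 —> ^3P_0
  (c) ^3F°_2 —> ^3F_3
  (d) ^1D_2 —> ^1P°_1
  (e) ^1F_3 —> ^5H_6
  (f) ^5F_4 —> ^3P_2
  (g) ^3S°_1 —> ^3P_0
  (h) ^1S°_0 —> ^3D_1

(a) allowed
(b) forbidden (ΔS, ΔJ fail)
(c) allowed
(d) allowed
(e) forbidden (parity, ΔS, ΔL, ΔJ fail)
(f) forbidden (parity, ΔS, ΔL, ΔJ fail)
(g) allowed
(h) forbidden (ΔS, ΔL fail)
Total allowed: 4 of 8.

4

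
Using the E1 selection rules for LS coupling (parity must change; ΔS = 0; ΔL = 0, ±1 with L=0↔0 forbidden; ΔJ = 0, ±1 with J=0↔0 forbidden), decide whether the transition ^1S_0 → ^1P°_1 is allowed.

Reading off the term symbols: S 0→0, L 0→1, J 0→1, parity even→odd.
Parity must change: even → odd — ✓.
ΔS = 0: S: 0 → 0 — ✓.
ΔL = 0, ±1 (not L=0↔0): L: 0 → 1, ΔL = +1 — ✓.
ΔJ = 0, ±1 (not J=0↔0): J: 0 → 1, ΔJ = +1 — ✓.
All four E1 rules are satisfied.

allowed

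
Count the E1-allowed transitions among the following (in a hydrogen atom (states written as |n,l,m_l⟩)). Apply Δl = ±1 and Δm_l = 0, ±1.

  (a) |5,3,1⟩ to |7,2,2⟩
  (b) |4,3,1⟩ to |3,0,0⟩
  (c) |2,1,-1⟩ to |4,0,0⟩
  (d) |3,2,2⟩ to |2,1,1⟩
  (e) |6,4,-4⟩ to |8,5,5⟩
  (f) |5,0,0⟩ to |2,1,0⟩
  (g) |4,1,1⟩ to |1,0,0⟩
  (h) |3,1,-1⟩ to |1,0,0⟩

6

(a) allowed
(b) forbidden — Δl = -3 (E1 requires Δl = ±1)
(c) allowed
(d) allowed
(e) forbidden — Δm_l = +9 (E1 requires Δm_l = 0, ±1)
(f) allowed
(g) allowed
(h) allowed
Total allowed: 6 of 8.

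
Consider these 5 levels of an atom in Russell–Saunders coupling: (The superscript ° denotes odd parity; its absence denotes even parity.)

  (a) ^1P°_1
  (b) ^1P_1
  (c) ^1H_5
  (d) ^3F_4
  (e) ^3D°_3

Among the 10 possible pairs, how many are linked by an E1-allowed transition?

(a)–(b): allowed.
(a)–(c): forbidden (ΔL, ΔJ).
(a)–(d): forbidden (ΔS, ΔL, ΔJ).
(a)–(e): forbidden (parity, ΔS, ΔJ).
(b)–(c): forbidden (parity, ΔL, ΔJ).
(b)–(d): forbidden (parity, ΔS, ΔL, ΔJ).
(b)–(e): forbidden (ΔS, ΔJ).
(c)–(d): forbidden (parity, ΔS, ΔL).
(c)–(e): forbidden (ΔS, ΔL, ΔJ).
(d)–(e): allowed.
Allowed pairs: 2 of 10.

2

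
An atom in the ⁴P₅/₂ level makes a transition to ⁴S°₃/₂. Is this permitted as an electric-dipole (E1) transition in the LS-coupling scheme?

allowed

ΔS = 0: S: 3/2 → 3/2 — ✓.
ΔJ = 0, ±1 (not J=0↔0): J: 5/2 → 3/2, ΔJ = -1 — ✓.
ΔL = 0, ±1 (not L=0↔0): L: 1 → 0, ΔL = -1 — ✓.
Parity must change: even → odd — ✓.
All four E1 rules are satisfied.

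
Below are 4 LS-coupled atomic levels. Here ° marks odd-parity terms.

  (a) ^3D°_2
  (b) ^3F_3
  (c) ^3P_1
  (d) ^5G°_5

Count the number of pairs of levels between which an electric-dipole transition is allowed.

2

(a)–(b): allowed.
(a)–(c): allowed.
(a)–(d): forbidden (parity, ΔS, ΔL, ΔJ).
(b)–(c): forbidden (parity, ΔL, ΔJ).
(b)–(d): forbidden (ΔS, ΔJ).
(c)–(d): forbidden (ΔS, ΔL, ΔJ).
Allowed pairs: 2 of 6.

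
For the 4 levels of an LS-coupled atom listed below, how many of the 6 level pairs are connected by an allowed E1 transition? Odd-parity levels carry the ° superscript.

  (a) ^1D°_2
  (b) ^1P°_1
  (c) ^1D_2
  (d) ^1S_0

3

(a)–(b): forbidden (parity).
(a)–(c): allowed.
(a)–(d): forbidden (ΔL, ΔJ).
(b)–(c): allowed.
(b)–(d): allowed.
(c)–(d): forbidden (parity, ΔL, ΔJ).
Allowed pairs: 3 of 6.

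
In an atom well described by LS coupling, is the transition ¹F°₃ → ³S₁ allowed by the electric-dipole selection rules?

Initial level: S=0, L=3, J=3, parity odd. Final level: S=1, L=0, J=1, parity even.
Parity must change: odd → even — satisfied.
ΔJ = 0, ±1 (not J=0↔0): J: 3 → 1, ΔJ = -2 — violated.
ΔL = 0, ±1 (not L=0↔0): L: 3 → 0, ΔL = -3 — violated.
ΔS = 0: S: 0 → 1 — violated.
Rule(s) violated: ΔS, ΔL, ΔJ.

forbidden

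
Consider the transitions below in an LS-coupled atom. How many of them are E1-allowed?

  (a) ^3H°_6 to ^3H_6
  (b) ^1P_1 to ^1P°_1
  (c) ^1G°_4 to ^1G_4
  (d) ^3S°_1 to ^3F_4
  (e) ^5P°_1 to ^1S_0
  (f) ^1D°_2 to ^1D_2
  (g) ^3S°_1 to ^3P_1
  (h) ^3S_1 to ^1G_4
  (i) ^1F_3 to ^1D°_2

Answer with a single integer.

6

(a) allowed
(b) allowed
(c) allowed
(d) forbidden (ΔL, ΔJ fail)
(e) forbidden (ΔS fails)
(f) allowed
(g) allowed
(h) forbidden (parity, ΔS, ΔL, ΔJ fail)
(i) allowed
Total allowed: 6 of 9.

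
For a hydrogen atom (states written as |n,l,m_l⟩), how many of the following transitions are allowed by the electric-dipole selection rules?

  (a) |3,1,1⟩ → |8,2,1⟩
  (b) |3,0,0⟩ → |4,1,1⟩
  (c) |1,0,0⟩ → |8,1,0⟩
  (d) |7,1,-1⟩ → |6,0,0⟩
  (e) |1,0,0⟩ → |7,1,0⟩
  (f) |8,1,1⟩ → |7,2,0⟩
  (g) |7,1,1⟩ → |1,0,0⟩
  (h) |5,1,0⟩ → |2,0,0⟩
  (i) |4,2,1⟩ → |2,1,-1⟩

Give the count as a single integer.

8

(a) allowed
(b) allowed
(c) allowed
(d) allowed
(e) allowed
(f) allowed
(g) allowed
(h) allowed
(i) forbidden — Δm_l = -2 (E1 requires Δm_l = 0, ±1)
Total allowed: 8 of 9.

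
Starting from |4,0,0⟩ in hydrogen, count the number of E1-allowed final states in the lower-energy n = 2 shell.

E1 requires Δl = ±1, so l_f ∈ {-1, 1}; with 0 ≤ l_f ≤ n_f−1 = 1, the allowed l_f values are {1}.
For l_f = 1: m_f ∈ {m_i−1, m_i, m_i+1} ∩ [−1, 1] = {-1, 0, 1} → 3 states.
Total: 3.

3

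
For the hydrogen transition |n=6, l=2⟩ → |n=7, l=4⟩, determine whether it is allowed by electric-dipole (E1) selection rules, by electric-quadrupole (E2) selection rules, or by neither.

E2

Δl = 4 − 2 = +2; l_i + l_f = 6.
E1 (Δl = ±1): not satisfied.
E2 (Δl = 0,±2, l_i+l_f ≥ 2): satisfied.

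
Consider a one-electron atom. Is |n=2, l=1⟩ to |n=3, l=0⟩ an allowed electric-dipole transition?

l: 1 → 0 (Δl = -1). Δl = ±1 ok.
All E1 selection rules are satisfied.

allowed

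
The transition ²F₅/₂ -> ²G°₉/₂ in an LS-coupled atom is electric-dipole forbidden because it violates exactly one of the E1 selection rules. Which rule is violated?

Initial level: S=1/2, L=3, J=5/2, parity even. Final level: S=1/2, L=4, J=9/2, parity odd.
Parity must change: even → odd — ✓.
ΔS = 0: S: 1/2 → 1/2 — ✓.
ΔL = 0, ±1 (not L=0↔0): L: 3 → 4, ΔL = +1 — ✓.
ΔJ = 0, ±1 (not J=0↔0): J: 5/2 → 9/2, ΔJ = +2 — ✗.

the ΔJ = 0, ±1 rule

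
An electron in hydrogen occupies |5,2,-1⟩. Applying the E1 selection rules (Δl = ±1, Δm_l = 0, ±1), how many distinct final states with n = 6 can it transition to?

E1 requires Δl = ±1, so l_f ∈ {1, 3}; with 0 ≤ l_f ≤ n_f−1 = 5, the allowed l_f values are {1, 3}.
For l_f = 1: m_f ∈ {m_i−1, m_i, m_i+1} ∩ [−1, 1] = {-1, 0} → 2 states.
For l_f = 3: m_f ∈ {m_i−1, m_i, m_i+1} ∩ [−3, 3] = {-2, -1, 0} → 3 states.
Total: 5.

5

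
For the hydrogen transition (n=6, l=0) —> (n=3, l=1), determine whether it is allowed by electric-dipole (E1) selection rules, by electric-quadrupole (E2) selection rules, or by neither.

Δl = 1 − 0 = +1; l_i + l_f = 1.
E1 (Δl = ±1): satisfied.
E2 (Δl = 0,±2, l_i+l_f ≥ 2): not satisfied.

E1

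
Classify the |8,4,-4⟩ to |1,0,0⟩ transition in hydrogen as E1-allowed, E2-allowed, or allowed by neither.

neither

Δl = 0 − 4 = -4; l_i + l_f = 4.
Δm_l = +4.
E1 (Δl = ±1, |Δm_l| ≤ 1): not satisfied.
E2 (Δl = 0,±2, l_i+l_f ≥ 2, |Δm_l| ≤ 2): not satisfied.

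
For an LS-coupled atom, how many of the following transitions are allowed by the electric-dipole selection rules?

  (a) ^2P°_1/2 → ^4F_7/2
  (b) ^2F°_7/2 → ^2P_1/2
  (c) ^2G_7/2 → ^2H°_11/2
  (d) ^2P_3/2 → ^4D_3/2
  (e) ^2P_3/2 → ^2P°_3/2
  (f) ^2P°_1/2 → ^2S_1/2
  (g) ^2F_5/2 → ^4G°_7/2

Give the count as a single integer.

2

(a) forbidden (ΔS, ΔL, ΔJ fail)
(b) forbidden (ΔL, ΔJ fail)
(c) forbidden (ΔJ fails)
(d) forbidden (parity, ΔS fail)
(e) allowed
(f) allowed
(g) forbidden (ΔS fails)
Total allowed: 2 of 7.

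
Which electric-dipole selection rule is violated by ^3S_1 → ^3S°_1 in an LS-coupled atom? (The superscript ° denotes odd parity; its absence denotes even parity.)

Initial level: S=1, L=0, J=1, parity even. Final level: S=1, L=0, J=1, parity odd.
Parity must change: even → odd — passes.
ΔS = 0: S: 1 → 1 — passes.
ΔL = 0, ±1 (not L=0↔0): L: 0 → 0, ΔL = +0 — fails.
ΔJ = 0, ±1 (not J=0↔0): J: 1 → 1, ΔJ = +0 — passes.

the L=0 ↔ L=0 exclusion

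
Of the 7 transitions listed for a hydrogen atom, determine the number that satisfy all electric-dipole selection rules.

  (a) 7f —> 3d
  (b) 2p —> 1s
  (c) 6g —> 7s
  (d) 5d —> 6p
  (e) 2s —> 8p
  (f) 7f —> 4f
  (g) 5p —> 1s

5

(a) allowed
(b) allowed
(c) forbidden — Δl = -4 (E1 requires Δl = ±1)
(d) allowed
(e) allowed
(f) forbidden — Δl = +0 (E1 requires Δl = ±1)
(g) allowed
Total allowed: 5 of 7.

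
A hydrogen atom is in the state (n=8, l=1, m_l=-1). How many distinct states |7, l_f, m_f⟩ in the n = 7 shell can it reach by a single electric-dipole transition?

E1 requires Δl = ±1, so l_f ∈ {0, 2}; with 0 ≤ l_f ≤ n_f−1 = 6, the allowed l_f values are {0, 2}.
For l_f = 0: m_f ∈ {m_i−1, m_i, m_i+1} ∩ [−0, 0] = {0} → 1 state.
For l_f = 2: m_f ∈ {m_i−1, m_i, m_i+1} ∩ [−2, 2] = {-2, -1, 0} → 3 states.
Total: 4.

4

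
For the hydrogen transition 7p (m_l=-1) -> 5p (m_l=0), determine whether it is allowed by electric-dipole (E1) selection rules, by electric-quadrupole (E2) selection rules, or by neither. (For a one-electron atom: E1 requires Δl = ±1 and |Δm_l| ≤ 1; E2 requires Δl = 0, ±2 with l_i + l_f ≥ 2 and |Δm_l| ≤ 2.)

E2

Δl = 1 − 1 = +0; l_i + l_f = 2.
Δm_l = +1.
E1 (Δl = ±1, |Δm_l| ≤ 1): not satisfied.
E2 (Δl = 0,±2, l_i+l_f ≥ 2, |Δm_l| ≤ 2): satisfied.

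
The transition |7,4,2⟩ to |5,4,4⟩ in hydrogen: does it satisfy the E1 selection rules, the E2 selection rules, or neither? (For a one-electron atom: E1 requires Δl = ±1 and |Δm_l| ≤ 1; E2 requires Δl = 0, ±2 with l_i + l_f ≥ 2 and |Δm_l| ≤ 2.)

E2

Δl = 4 − 4 = +0; l_i + l_f = 8.
Δm_l = +2.
E1 (Δl = ±1, |Δm_l| ≤ 1): not satisfied.
E2 (Δl = 0,±2, l_i+l_f ≥ 2, |Δm_l| ≤ 2): satisfied.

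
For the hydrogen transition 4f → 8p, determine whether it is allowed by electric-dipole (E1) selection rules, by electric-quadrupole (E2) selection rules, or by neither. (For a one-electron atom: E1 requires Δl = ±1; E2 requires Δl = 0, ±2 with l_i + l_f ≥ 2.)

Δl = 1 − 3 = -2; l_i + l_f = 4.
E1 (Δl = ±1): not satisfied.
E2 (Δl = 0,±2, l_i+l_f ≥ 2): satisfied.

E2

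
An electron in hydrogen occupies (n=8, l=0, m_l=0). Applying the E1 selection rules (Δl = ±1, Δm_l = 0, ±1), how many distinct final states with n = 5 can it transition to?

3

E1 requires Δl = ±1, so l_f ∈ {-1, 1}; with 0 ≤ l_f ≤ n_f−1 = 4, the allowed l_f values are {1}.
For l_f = 1: m_f ∈ {m_i−1, m_i, m_i+1} ∩ [−1, 1] = {-1, 0, 1} → 3 states.
Total: 3.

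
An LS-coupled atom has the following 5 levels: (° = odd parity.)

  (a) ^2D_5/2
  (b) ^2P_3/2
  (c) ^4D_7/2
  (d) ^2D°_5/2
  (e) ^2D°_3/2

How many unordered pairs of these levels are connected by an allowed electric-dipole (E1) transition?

(a)–(b): forbidden (parity).
(a)–(c): forbidden (parity, ΔS).
(a)–(d): allowed.
(a)–(e): allowed.
(b)–(c): forbidden (parity, ΔS, ΔJ).
(b)–(d): allowed.
(b)–(e): allowed.
(c)–(d): forbidden (ΔS).
(c)–(e): forbidden (ΔS, ΔJ).
(d)–(e): forbidden (parity).
Allowed pairs: 4 of 10.

4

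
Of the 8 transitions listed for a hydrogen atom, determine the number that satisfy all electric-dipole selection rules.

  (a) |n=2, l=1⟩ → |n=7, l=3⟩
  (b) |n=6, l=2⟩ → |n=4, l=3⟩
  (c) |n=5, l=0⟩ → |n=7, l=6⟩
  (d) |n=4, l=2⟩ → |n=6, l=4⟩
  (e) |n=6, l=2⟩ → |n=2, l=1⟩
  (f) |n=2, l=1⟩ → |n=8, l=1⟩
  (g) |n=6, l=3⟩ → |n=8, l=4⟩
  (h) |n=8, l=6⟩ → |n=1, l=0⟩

3

(a) forbidden — Δl = +2 (E1 requires Δl = ±1)
(b) allowed
(c) forbidden — Δl = +6 (E1 requires Δl = ±1)
(d) forbidden — Δl = +2 (E1 requires Δl = ±1)
(e) allowed
(f) forbidden — Δl = +0 (E1 requires Δl = ±1)
(g) allowed
(h) forbidden — Δl = -6 (E1 requires Δl = ±1)
Total allowed: 3 of 8.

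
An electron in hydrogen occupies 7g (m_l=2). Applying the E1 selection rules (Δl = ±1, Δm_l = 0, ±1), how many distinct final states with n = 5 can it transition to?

E1 requires Δl = ±1, so l_f ∈ {3, 5}; with 0 ≤ l_f ≤ n_f−1 = 4, the allowed l_f values are {3}.
For l_f = 3: m_f ∈ {m_i−1, m_i, m_i+1} ∩ [−3, 3] = {1, 2, 3} → 3 states.
Total: 3.

3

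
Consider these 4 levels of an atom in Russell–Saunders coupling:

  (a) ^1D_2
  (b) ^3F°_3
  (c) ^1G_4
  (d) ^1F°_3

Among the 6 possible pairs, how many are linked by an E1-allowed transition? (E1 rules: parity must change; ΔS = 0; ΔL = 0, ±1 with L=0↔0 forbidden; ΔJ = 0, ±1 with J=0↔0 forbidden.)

2

(a)–(b): forbidden (ΔS).
(a)–(c): forbidden (parity, ΔL, ΔJ).
(a)–(d): allowed.
(b)–(c): forbidden (ΔS).
(b)–(d): forbidden (parity, ΔS).
(c)–(d): allowed.
Allowed pairs: 2 of 6.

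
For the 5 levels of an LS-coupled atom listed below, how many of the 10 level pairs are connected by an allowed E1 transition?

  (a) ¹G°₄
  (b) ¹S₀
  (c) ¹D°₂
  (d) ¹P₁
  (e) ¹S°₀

(a)–(b): forbidden (ΔL, ΔJ).
(a)–(c): forbidden (parity, ΔL, ΔJ).
(a)–(d): forbidden (ΔL, ΔJ).
(a)–(e): forbidden (parity, ΔL, ΔJ).
(b)–(c): forbidden (ΔL, ΔJ).
(b)–(d): forbidden (parity).
(b)–(e): forbidden (ΔL, ΔJ).
(c)–(d): allowed.
(c)–(e): forbidden (parity, ΔL, ΔJ).
(d)–(e): allowed.
Allowed pairs: 2 of 10.

2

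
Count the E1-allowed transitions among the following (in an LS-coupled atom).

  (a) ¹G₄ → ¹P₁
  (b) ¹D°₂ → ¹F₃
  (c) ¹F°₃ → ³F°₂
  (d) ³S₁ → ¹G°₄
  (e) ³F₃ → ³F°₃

2

(a) forbidden (parity, ΔL, ΔJ fail)
(b) allowed
(c) forbidden (parity, ΔS fail)
(d) forbidden (ΔS, ΔL, ΔJ fail)
(e) allowed
Total allowed: 2 of 5.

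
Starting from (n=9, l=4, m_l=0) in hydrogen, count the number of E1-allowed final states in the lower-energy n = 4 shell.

3

E1 requires Δl = ±1, so l_f ∈ {3, 5}; with 0 ≤ l_f ≤ n_f−1 = 3, the allowed l_f values are {3}.
For l_f = 3: m_f ∈ {m_i−1, m_i, m_i+1} ∩ [−3, 3] = {-1, 0, 1} → 3 states.
Total: 3.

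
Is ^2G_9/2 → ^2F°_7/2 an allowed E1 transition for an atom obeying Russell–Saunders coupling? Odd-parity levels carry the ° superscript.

Parity must change: even → odd — ✓.
ΔS = 0: S: 1/2 → 1/2 — ✓.
ΔL = 0, ±1 (not L=0↔0): L: 4 → 3, ΔL = -1 — ✓.
ΔJ = 0, ±1 (not J=0↔0): J: 9/2 → 7/2, ΔJ = -1 — ✓.
All four E1 rules are satisfied.

allowed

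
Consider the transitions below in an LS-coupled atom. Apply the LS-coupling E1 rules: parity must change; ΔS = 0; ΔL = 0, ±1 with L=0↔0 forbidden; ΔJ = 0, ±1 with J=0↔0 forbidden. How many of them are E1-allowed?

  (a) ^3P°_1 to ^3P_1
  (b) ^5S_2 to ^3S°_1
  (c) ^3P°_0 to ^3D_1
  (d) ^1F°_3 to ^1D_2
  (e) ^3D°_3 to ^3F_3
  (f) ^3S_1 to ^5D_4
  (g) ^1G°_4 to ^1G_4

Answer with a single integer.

(a) allowed
(b) forbidden (ΔS, ΔL fail)
(c) allowed
(d) allowed
(e) allowed
(f) forbidden (parity, ΔS, ΔL, ΔJ fail)
(g) allowed
Total allowed: 5 of 7.

5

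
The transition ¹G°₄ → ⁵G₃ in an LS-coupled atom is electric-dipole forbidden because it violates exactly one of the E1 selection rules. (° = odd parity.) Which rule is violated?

Parity must change: odd → even — passes.
ΔS = 0: S: 0 → 2 — fails.
ΔL = 0, ±1 (not L=0↔0): L: 4 → 4, ΔL = +0 — passes.
ΔJ = 0, ±1 (not J=0↔0): J: 4 → 3, ΔJ = -1 — passes.

the ΔS = 0 rule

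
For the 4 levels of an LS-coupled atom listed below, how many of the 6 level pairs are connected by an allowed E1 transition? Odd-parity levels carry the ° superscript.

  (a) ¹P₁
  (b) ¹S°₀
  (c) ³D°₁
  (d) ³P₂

(a)–(b): allowed.
(a)–(c): forbidden (ΔS).
(a)–(d): forbidden (parity, ΔS).
(b)–(c): forbidden (parity, ΔS, ΔL).
(b)–(d): forbidden (ΔS, ΔJ).
(c)–(d): allowed.
Allowed pairs: 2 of 6.

2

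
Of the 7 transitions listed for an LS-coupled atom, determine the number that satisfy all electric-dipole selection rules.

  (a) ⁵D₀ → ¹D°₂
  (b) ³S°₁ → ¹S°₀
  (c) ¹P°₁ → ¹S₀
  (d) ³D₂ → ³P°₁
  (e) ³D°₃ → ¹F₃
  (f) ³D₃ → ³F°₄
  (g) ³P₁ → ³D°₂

(a) forbidden (ΔS, ΔJ fail)
(b) forbidden (parity, ΔS, ΔL fail)
(c) allowed
(d) allowed
(e) forbidden (ΔS fails)
(f) allowed
(g) allowed
Total allowed: 4 of 7.

4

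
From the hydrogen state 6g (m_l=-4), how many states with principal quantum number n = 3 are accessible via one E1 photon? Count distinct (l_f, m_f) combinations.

E1 requires l_f ∈ {3, 5}, but neither lies in [0, 2], so no final state is reachable.
Total: 0.

0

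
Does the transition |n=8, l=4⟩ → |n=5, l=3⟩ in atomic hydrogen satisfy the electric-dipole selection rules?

allowed

Initial l = 4, final l = 3, so Δl = -1. E1 requires Δl = ±1: passes.
All E1 selection rules are satisfied.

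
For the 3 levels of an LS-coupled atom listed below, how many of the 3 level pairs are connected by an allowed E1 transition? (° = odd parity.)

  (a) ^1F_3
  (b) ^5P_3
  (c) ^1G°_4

1

(a)–(b): forbidden (parity, ΔS, ΔL).
(a)–(c): allowed.
(b)–(c): forbidden (ΔS, ΔL).
Allowed pairs: 1 of 3.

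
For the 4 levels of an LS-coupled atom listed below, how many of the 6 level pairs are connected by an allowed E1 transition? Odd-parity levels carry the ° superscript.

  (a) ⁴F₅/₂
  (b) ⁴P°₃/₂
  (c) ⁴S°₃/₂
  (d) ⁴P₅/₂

2

(a)–(b): forbidden (ΔL).
(a)–(c): forbidden (ΔL).
(a)–(d): forbidden (parity, ΔL).
(b)–(c): forbidden (parity).
(b)–(d): allowed.
(c)–(d): allowed.
Allowed pairs: 2 of 6.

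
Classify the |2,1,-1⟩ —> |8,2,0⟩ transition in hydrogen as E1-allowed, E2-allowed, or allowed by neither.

E1

Δl = 2 − 1 = +1; l_i + l_f = 3.
Δm_l = +1.
E1 (Δl = ±1, |Δm_l| ≤ 1): satisfied.
E2 (Δl = 0,±2, l_i+l_f ≥ 2, |Δm_l| ≤ 2): not satisfied.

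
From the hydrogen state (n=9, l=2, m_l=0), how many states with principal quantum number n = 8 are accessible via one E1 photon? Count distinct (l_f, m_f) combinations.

6

E1 requires Δl = ±1, so l_f ∈ {1, 3}; with 0 ≤ l_f ≤ n_f−1 = 7, the allowed l_f values are {1, 3}.
For l_f = 1: m_f ∈ {m_i−1, m_i, m_i+1} ∩ [−1, 1] = {-1, 0, 1} → 3 states.
For l_f = 3: m_f ∈ {m_i−1, m_i, m_i+1} ∩ [−3, 3] = {-1, 0, 1} → 3 states.
Total: 6.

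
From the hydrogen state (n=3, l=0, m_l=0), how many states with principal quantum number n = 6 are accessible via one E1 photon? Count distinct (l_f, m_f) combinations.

3

E1 requires Δl = ±1, so l_f ∈ {-1, 1}; with 0 ≤ l_f ≤ n_f−1 = 5, the allowed l_f values are {1}.
For l_f = 1: m_f ∈ {m_i−1, m_i, m_i+1} ∩ [−1, 1] = {-1, 0, 1} → 3 states.
Total: 3.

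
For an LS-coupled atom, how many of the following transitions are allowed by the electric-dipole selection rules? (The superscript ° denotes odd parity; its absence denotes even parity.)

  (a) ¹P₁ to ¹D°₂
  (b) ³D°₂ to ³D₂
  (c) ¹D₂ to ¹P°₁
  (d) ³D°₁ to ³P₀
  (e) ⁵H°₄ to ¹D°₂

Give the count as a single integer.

4

(a) allowed
(b) allowed
(c) allowed
(d) allowed
(e) forbidden (parity, ΔS, ΔL, ΔJ fail)
Total allowed: 4 of 5.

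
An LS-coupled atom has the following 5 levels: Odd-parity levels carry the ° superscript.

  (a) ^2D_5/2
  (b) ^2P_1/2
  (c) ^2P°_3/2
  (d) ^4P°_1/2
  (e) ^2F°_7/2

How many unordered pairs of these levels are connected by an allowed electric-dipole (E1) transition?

(a)–(b): forbidden (parity, ΔJ).
(a)–(c): allowed.
(a)–(d): forbidden (ΔS, ΔJ).
(a)–(e): allowed.
(b)–(c): allowed.
(b)–(d): forbidden (ΔS).
(b)–(e): forbidden (ΔL, ΔJ).
(c)–(d): forbidden (parity, ΔS).
(c)–(e): forbidden (parity, ΔL, ΔJ).
(d)–(e): forbidden (parity, ΔS, ΔL, ΔJ).
Allowed pairs: 3 of 10.

3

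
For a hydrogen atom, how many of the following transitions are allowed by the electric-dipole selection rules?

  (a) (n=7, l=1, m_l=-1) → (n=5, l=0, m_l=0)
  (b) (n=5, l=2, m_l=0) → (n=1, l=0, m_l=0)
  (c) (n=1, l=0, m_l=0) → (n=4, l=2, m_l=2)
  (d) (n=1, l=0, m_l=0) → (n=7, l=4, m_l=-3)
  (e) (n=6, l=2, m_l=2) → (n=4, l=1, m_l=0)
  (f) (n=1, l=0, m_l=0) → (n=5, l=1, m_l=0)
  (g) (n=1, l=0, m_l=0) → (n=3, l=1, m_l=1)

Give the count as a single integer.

(a) allowed
(b) forbidden — Δl = -2 (E1 requires Δl = ±1)
(c) forbidden — Δl = +2 (E1 requires Δl = ±1); Δm_l = +2 (E1 requires Δm_l = 0, ±1)
(d) forbidden — Δl = +4 (E1 requires Δl = ±1); Δm_l = -3 (E1 requires Δm_l = 0, ±1)
(e) forbidden — Δm_l = -2 (E1 requires Δm_l = 0, ±1)
(f) allowed
(g) allowed
Total allowed: 3 of 7.

3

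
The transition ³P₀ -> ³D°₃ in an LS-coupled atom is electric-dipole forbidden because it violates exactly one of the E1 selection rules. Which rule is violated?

Parity must change: even → odd — satisfied.
ΔS = 0: S: 1 → 1 — satisfied.
ΔL = 0, ±1 (not L=0↔0): L: 1 → 2, ΔL = +1 — satisfied.
ΔJ = 0, ±1 (not J=0↔0): J: 0 → 3, ΔJ = +3 — violated.

the ΔJ = 0, ±1 rule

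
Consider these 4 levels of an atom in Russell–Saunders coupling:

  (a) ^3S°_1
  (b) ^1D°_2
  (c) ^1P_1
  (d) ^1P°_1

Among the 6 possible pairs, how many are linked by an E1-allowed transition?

2

(a)–(b): forbidden (parity, ΔS, ΔL).
(a)–(c): forbidden (ΔS).
(a)–(d): forbidden (parity, ΔS).
(b)–(c): allowed.
(b)–(d): forbidden (parity).
(c)–(d): allowed.
Allowed pairs: 2 of 6.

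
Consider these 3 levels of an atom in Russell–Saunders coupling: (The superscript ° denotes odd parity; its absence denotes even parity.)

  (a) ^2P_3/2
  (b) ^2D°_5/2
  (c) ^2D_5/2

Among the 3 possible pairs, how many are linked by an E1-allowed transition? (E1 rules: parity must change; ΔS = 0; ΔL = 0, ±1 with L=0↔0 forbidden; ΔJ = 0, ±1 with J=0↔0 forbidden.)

2

(a)–(b): allowed.
(a)–(c): forbidden (parity).
(b)–(c): allowed.
Allowed pairs: 2 of 3.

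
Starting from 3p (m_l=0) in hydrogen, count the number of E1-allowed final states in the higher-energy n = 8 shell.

E1 requires Δl = ±1, so l_f ∈ {0, 2}; with 0 ≤ l_f ≤ n_f−1 = 7, the allowed l_f values are {0, 2}.
For l_f = 0: m_f ∈ {m_i−1, m_i, m_i+1} ∩ [−0, 0] = {0} → 1 state.
For l_f = 2: m_f ∈ {m_i−1, m_i, m_i+1} ∩ [−2, 2] = {-1, 0, 1} → 3 states.
Total: 4.

4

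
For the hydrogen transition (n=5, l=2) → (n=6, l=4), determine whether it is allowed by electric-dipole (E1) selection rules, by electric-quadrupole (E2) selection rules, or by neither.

E2

Δl = 4 − 2 = +2; l_i + l_f = 6.
E1 (Δl = ±1): not satisfied.
E2 (Δl = 0,±2, l_i+l_f ≥ 2): satisfied.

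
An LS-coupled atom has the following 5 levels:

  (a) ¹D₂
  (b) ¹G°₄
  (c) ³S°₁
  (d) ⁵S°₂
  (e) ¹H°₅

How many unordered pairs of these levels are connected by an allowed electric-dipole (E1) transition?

0

(a)–(b): forbidden (ΔL, ΔJ).
(a)–(c): forbidden (ΔS, ΔL).
(a)–(d): forbidden (ΔS, ΔL).
(a)–(e): forbidden (ΔL, ΔJ).
(b)–(c): forbidden (parity, ΔS, ΔL, ΔJ).
(b)–(d): forbidden (parity, ΔS, ΔL, ΔJ).
(b)–(e): forbidden (parity).
(c)–(d): forbidden (parity, ΔS, ΔL).
(c)–(e): forbidden (parity, ΔS, ΔL, ΔJ).
(d)–(e): forbidden (parity, ΔS, ΔL, ΔJ).
Allowed pairs: 0 of 10.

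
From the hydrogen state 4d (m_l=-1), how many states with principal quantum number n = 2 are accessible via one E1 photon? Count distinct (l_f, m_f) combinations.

2

E1 requires Δl = ±1, so l_f ∈ {1, 3}; with 0 ≤ l_f ≤ n_f−1 = 1, the allowed l_f values are {1}.
For l_f = 1: m_f ∈ {m_i−1, m_i, m_i+1} ∩ [−1, 1] = {-1, 0} → 2 states.
Total: 2.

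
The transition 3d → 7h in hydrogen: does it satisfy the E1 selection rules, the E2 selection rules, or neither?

neither

Δl = 5 − 2 = +3; l_i + l_f = 7.
E1 (Δl = ±1): not satisfied.
E2 (Δl = 0,±2, l_i+l_f ≥ 2): not satisfied.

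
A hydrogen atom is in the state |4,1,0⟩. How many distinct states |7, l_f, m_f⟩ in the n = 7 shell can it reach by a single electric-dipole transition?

4

E1 requires Δl = ±1, so l_f ∈ {0, 2}; with 0 ≤ l_f ≤ n_f−1 = 6, the allowed l_f values are {0, 2}.
For l_f = 0: m_f ∈ {m_i−1, m_i, m_i+1} ∩ [−0, 0] = {0} → 1 state.
For l_f = 2: m_f ∈ {m_i−1, m_i, m_i+1} ∩ [−2, 2] = {-1, 0, 1} → 3 states.
Total: 4.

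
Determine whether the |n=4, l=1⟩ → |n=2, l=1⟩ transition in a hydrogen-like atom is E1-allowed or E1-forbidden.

forbidden

l: 1 → 1 (Δl = +0). Δl = ±1 fails.
The transition is electric-dipole forbidden.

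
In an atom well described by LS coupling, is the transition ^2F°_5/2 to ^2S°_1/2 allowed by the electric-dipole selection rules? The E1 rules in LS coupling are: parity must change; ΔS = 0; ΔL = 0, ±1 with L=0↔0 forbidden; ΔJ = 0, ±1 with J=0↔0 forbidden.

Parity must change: odd → odd — ✗.
ΔS = 0: S: 1/2 → 1/2 — ✓.
ΔL = 0, ±1 (not L=0↔0): L: 3 → 0, ΔL = -3 — ✗.
ΔJ = 0, ±1 (not J=0↔0): J: 5/2 → 1/2, ΔJ = -2 — ✗.
Rule(s) violated: parity, ΔL, ΔJ.

forbidden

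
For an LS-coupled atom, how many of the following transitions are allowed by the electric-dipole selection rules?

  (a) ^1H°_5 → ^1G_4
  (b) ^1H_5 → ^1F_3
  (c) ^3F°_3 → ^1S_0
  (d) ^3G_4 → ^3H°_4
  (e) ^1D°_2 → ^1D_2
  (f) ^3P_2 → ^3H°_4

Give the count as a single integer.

(a) allowed
(b) forbidden (parity, ΔL, ΔJ fail)
(c) forbidden (ΔS, ΔL, ΔJ fail)
(d) allowed
(e) allowed
(f) forbidden (ΔL, ΔJ fail)
Total allowed: 3 of 6.

3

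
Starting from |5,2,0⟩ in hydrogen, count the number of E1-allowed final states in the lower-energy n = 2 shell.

3

E1 requires Δl = ±1, so l_f ∈ {1, 3}; with 0 ≤ l_f ≤ n_f−1 = 1, the allowed l_f values are {1}.
For l_f = 1: m_f ∈ {m_i−1, m_i, m_i+1} ∩ [−1, 1] = {-1, 0, 1} → 3 states.
Total: 3.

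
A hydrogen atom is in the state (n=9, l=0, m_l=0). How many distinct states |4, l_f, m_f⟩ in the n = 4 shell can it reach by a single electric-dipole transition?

3

E1 requires Δl = ±1, so l_f ∈ {-1, 1}; with 0 ≤ l_f ≤ n_f−1 = 3, the allowed l_f values are {1}.
For l_f = 1: m_f ∈ {m_i−1, m_i, m_i+1} ∩ [−1, 1] = {-1, 0, 1} → 3 states.
Total: 3.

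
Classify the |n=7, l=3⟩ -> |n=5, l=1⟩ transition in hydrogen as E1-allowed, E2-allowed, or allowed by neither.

E2

Δl = 1 − 3 = -2; l_i + l_f = 4.
E1 (Δl = ±1): not satisfied.
E2 (Δl = 0,±2, l_i+l_f ≥ 2): satisfied.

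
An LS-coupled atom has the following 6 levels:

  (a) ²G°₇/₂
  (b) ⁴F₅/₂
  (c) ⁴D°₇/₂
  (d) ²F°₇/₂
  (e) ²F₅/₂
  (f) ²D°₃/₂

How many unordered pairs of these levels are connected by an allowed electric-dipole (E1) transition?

4

(a)–(b): forbidden (ΔS).
(a)–(c): forbidden (parity, ΔS, ΔL).
(a)–(d): forbidden (parity).
(a)–(e): allowed.
(a)–(f): forbidden (parity, ΔL, ΔJ).
(b)–(c): allowed.
(b)–(d): forbidden (ΔS).
(b)–(e): forbidden (parity, ΔS).
(b)–(f): forbidden (ΔS).
(c)–(d): forbidden (parity, ΔS).
(c)–(e): forbidden (ΔS).
(c)–(f): forbidden (parity, ΔS, ΔJ).
(d)–(e): allowed.
(d)–(f): forbidden (parity, ΔJ).
(e)–(f): allowed.
Allowed pairs: 4 of 15.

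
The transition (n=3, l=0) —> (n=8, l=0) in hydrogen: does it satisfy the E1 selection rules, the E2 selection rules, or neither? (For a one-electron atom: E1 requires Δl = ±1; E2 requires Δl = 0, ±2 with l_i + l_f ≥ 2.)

Δl = 0 − 0 = +0; l_i + l_f = 0.
E1 (Δl = ±1): not satisfied.
E2 (Δl = 0,±2, l_i+l_f ≥ 2): not satisfied.

neither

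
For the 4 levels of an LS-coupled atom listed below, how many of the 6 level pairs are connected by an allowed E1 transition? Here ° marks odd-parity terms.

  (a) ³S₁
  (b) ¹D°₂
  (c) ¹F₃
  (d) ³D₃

1

(a)–(b): forbidden (ΔS, ΔL).
(a)–(c): forbidden (parity, ΔS, ΔL, ΔJ).
(a)–(d): forbidden (parity, ΔL, ΔJ).
(b)–(c): allowed.
(b)–(d): forbidden (ΔS).
(c)–(d): forbidden (parity, ΔS).
Allowed pairs: 1 of 6.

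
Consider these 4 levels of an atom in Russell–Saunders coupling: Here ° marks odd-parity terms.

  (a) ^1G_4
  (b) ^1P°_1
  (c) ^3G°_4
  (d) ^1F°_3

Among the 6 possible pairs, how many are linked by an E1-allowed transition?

(a)–(b): forbidden (ΔL, ΔJ).
(a)–(c): forbidden (ΔS).
(a)–(d): allowed.
(b)–(c): forbidden (parity, ΔS, ΔL, ΔJ).
(b)–(d): forbidden (parity, ΔL, ΔJ).
(c)–(d): forbidden (parity, ΔS).
Allowed pairs: 1 of 6.

1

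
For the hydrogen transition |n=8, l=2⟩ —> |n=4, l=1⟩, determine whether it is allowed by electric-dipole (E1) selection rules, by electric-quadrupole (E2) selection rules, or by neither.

Δl = 1 − 2 = -1; l_i + l_f = 3.
E1 (Δl = ±1): satisfied.
E2 (Δl = 0,±2, l_i+l_f ≥ 2): not satisfied.

E1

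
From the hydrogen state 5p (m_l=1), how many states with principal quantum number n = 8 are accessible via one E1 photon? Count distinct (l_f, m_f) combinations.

E1 requires Δl = ±1, so l_f ∈ {0, 2}; with 0 ≤ l_f ≤ n_f−1 = 7, the allowed l_f values are {0, 2}.
For l_f = 0: m_f ∈ {m_i−1, m_i, m_i+1} ∩ [−0, 0] = {0} → 1 state.
For l_f = 2: m_f ∈ {m_i−1, m_i, m_i+1} ∩ [−2, 2] = {0, 1, 2} → 3 states.
Total: 4.

4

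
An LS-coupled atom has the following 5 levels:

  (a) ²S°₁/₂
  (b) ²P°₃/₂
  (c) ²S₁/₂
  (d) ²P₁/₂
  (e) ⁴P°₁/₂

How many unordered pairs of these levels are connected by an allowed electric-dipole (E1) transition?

3

(a)–(b): forbidden (parity).
(a)–(c): forbidden (ΔL).
(a)–(d): allowed.
(a)–(e): forbidden (parity, ΔS).
(b)–(c): allowed.
(b)–(d): allowed.
(b)–(e): forbidden (parity, ΔS).
(c)–(d): forbidden (parity).
(c)–(e): forbidden (ΔS).
(d)–(e): forbidden (ΔS).
Allowed pairs: 3 of 10.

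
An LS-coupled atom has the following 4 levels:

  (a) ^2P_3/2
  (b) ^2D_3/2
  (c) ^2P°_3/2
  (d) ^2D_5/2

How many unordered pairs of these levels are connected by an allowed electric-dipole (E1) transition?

(a)–(b): forbidden (parity).
(a)–(c): allowed.
(a)–(d): forbidden (parity).
(b)–(c): allowed.
(b)–(d): forbidden (parity).
(c)–(d): allowed.
Allowed pairs: 3 of 6.

3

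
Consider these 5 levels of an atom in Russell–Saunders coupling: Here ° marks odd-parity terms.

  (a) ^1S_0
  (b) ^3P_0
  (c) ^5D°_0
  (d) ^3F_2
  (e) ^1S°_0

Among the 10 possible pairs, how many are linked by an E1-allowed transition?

0

(a)–(b): forbidden (parity, ΔS, ΔJ).
(a)–(c): forbidden (ΔS, ΔL, ΔJ).
(a)–(d): forbidden (parity, ΔS, ΔL, ΔJ).
(a)–(e): forbidden (ΔL, ΔJ).
(b)–(c): forbidden (ΔS, ΔJ).
(b)–(d): forbidden (parity, ΔL, ΔJ).
(b)–(e): forbidden (ΔS, ΔJ).
(c)–(d): forbidden (ΔS, ΔJ).
(c)–(e): forbidden (parity, ΔS, ΔL, ΔJ).
(d)–(e): forbidden (ΔS, ΔL, ΔJ).
Allowed pairs: 0 of 10.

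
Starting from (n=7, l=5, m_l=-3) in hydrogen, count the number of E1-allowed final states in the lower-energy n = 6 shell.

E1 requires Δl = ±1, so l_f ∈ {4, 6}; with 0 ≤ l_f ≤ n_f−1 = 5, the allowed l_f values are {4}.
For l_f = 4: m_f ∈ {m_i−1, m_i, m_i+1} ∩ [−4, 4] = {-4, -3, -2} → 3 states.
Total: 3.

3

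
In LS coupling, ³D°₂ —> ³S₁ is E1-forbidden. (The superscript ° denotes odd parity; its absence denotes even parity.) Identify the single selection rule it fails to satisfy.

Initial level: S=1, L=2, J=2, parity odd. Final level: S=1, L=0, J=1, parity even.
Parity must change: odd → even — ok.
ΔS = 0: S: 1 → 1 — ok.
ΔL = 0, ±1 (not L=0↔0): L: 2 → 0, ΔL = -2 — fails.
ΔJ = 0, ±1 (not J=0↔0): J: 2 → 1, ΔJ = -1 — ok.

the ΔL = 0, ±1 rule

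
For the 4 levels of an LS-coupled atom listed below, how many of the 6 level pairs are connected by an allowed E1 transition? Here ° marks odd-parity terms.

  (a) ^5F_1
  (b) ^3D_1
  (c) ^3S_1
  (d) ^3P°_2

2

(a)–(b): forbidden (parity, ΔS).
(a)–(c): forbidden (parity, ΔS, ΔL).
(a)–(d): forbidden (ΔS, ΔL).
(b)–(c): forbidden (parity, ΔL).
(b)–(d): allowed.
(c)–(d): allowed.
Allowed pairs: 2 of 6.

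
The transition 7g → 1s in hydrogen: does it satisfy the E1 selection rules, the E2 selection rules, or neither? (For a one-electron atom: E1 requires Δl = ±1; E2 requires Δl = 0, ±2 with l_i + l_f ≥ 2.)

Δl = 0 − 4 = -4; l_i + l_f = 4.
E1 (Δl = ±1): not satisfied.
E2 (Δl = 0,±2, l_i+l_f ≥ 2): not satisfied.

neither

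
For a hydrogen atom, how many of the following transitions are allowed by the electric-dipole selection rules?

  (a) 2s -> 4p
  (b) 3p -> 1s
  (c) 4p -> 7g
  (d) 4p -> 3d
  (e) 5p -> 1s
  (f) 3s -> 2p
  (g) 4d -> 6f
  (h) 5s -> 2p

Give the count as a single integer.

(a) allowed
(b) allowed
(c) forbidden — Δl = +3 (E1 requires Δl = ±1)
(d) allowed
(e) allowed
(f) allowed
(g) allowed
(h) allowed
Total allowed: 7 of 8.

7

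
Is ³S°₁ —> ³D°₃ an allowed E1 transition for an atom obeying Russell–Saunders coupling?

Parity must change: odd → odd — ✗.
ΔS = 0: S: 1 → 1 — ✓.
ΔL = 0, ±1 (not L=0↔0): L: 0 → 2, ΔL = +2 — ✗.
ΔJ = 0, ±1 (not J=0↔0): J: 1 → 3, ΔJ = +2 — ✗.
Rule(s) violated: parity, ΔL, ΔJ.

forbidden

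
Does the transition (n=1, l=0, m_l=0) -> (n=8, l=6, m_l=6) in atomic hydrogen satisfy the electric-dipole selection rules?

Initial l = 0, final l = 6, so Δl = +6. E1 requires Δl = ±1: fails.
m_l: 0 → 6 (Δm_l = +6). |Δm_l| ≤ 1 fails.
The transition is electric-dipole forbidden.

forbidden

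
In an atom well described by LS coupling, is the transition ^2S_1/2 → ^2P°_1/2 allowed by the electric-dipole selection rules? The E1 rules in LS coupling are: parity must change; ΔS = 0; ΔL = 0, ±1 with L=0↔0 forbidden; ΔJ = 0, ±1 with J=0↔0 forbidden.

allowed

Parity must change: even → odd — satisfied.
ΔS = 0: S: 1/2 → 1/2 — satisfied.
ΔL = 0, ±1 (not L=0↔0): L: 0 → 1, ΔL = +1 — satisfied.
ΔJ = 0, ±1 (not J=0↔0): J: 1/2 → 1/2, ΔJ = +0 — satisfied.
All four E1 rules are satisfied.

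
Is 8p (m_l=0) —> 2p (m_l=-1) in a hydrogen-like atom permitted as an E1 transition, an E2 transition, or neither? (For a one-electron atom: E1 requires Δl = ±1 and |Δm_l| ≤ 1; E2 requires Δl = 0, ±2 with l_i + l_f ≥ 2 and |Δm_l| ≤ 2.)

E2

Δl = 1 − 1 = +0; l_i + l_f = 2.
Δm_l = -1.
E1 (Δl = ±1, |Δm_l| ≤ 1): not satisfied.
E2 (Δl = 0,±2, l_i+l_f ≥ 2, |Δm_l| ≤ 2): satisfied.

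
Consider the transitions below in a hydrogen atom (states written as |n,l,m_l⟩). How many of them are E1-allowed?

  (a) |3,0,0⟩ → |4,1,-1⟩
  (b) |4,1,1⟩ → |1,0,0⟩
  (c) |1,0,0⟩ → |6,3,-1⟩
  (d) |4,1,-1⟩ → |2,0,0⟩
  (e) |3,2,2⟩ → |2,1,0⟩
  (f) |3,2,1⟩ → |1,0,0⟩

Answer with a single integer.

3

(a) allowed
(b) allowed
(c) forbidden — Δl = +3 (E1 requires Δl = ±1)
(d) allowed
(e) forbidden — Δm_l = -2 (E1 requires Δm_l = 0, ±1)
(f) forbidden — Δl = -2 (E1 requires Δl = ±1)
Total allowed: 3 of 6.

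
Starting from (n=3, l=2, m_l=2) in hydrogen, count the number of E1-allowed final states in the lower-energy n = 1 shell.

0

E1 requires l_f ∈ {1, 3}, but neither lies in [0, 0], so no final state is reachable.
Total: 0.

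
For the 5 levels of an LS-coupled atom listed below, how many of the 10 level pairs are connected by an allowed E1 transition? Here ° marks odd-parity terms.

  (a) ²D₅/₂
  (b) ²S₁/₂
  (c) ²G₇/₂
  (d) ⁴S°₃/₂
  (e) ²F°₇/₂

2

(a)–(b): forbidden (parity, ΔL, ΔJ).
(a)–(c): forbidden (parity, ΔL).
(a)–(d): forbidden (ΔS, ΔL).
(a)–(e): allowed.
(b)–(c): forbidden (parity, ΔL, ΔJ).
(b)–(d): forbidden (ΔS, ΔL).
(b)–(e): forbidden (ΔL, ΔJ).
(c)–(d): forbidden (ΔS, ΔL, ΔJ).
(c)–(e): allowed.
(d)–(e): forbidden (parity, ΔS, ΔL, ΔJ).
Allowed pairs: 2 of 10.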